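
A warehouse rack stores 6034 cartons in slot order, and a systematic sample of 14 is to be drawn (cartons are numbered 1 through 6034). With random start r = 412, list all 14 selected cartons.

k = N/n = 6034/14 = 431
carton 1: 412
carton 2: 412 + 431 = 843
carton 3: 843 + 431 = 1274
carton 4: 1274 + 431 = 1705
carton 5: 1705 + 431 = 2136
carton 6: 2136 + 431 = 2567
carton 7: 2567 + 431 = 2998
carton 8: 2998 + 431 = 3429
carton 9: 3429 + 431 = 3860
carton 10: 3860 + 431 = 4291
carton 11: 4291 + 431 = 4722
carton 12: 4722 + 431 = 5153
carton 13: 5153 + 431 = 5584
carton 14: 5584 + 431 = 6015

412, 843, 1274, 1705, 2136, 2567, 2998, 3429, 3860, 4291, 4722, 5153, 5584, 6015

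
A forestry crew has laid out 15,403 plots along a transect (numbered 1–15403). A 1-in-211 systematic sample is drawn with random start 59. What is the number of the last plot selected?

15251

k = 211
73rd selection = r + (73−1)·k = 59 + 72×211 = 59 + 15192 = 15251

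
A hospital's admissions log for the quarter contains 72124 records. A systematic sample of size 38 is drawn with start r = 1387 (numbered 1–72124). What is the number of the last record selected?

71613

k = 72124/38 = 1898
38th selection = r + (38−1)·k = 1387 + 37×1898 = 1387 + 70226 = 71613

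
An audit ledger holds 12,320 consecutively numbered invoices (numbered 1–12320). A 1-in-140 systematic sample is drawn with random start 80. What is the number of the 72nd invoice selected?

10020

k = 140
72nd selection = r + (72−1)·k = 80 + 71×140 = 80 + 9940 = 10020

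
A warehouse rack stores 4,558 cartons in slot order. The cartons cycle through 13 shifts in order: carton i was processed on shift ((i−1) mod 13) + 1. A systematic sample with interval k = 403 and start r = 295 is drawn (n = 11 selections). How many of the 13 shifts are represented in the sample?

Consecutive selections differ by k = 403, so their shift numbers differ by 403 mod 13 = 0.
gcd(403, 13) = 13, so the sample visits 13/13 = 1 distinct residues mod 13.
Start 295 is shift 9; the shifts hit are 9.

1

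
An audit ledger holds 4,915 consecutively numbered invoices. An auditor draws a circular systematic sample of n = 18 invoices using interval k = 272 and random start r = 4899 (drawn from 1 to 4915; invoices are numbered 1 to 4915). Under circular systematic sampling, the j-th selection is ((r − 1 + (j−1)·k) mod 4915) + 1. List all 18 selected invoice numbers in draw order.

4899, 256, 528, 800, 1072, 1344, 1616, 1888, 2160, 2432, 2704, 2976, 3248, 3520, 3792, 4064, 4336, 4608

Selection 1: 4899
Selection 2: 4899 + 272 = 5171 → 5171 − 4915 = 256
Selection 3: 256 + 272 = 528
Selection 4: 528 + 272 = 800
Selection 5: 800 + 272 = 1072
Selection 6: 1072 + 272 = 1344
Selection 7: 1344 + 272 = 1616
Selection 8: 1616 + 272 = 1888
Selection 9: 1888 + 272 = 2160
Selection 10: 2160 + 272 = 2432
Selection 11: 2432 + 272 = 2704
Selection 12: 2704 + 272 = 2976
Selection 13: 2976 + 272 = 3248
Selection 14: 3248 + 272 = 3520
Selection 15: 3520 + 272 = 3792
Selection 16: 3792 + 272 = 4064
Selection 17: 4064 + 272 = 4336
Selection 18: 4336 + 272 = 4608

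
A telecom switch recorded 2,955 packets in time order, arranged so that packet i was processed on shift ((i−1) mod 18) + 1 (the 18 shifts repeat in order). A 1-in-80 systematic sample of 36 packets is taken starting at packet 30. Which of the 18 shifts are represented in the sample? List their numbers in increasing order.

Consecutive selections differ by k = 80, so their shift numbers differ by 80 mod 18 = 8.
gcd(80, 18) = 2, so the sample visits 18/2 = 9 distinct residues mod 18.
Start 30 is shift 12; the shifts hit are 2, 4, 6, 8, 10, 12, 14, 16, 18.

2, 4, 6, 8, 10, 12, 14, 16, 18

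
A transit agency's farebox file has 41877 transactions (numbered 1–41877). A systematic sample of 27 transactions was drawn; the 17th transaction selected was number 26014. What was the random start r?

1198

k = 41877/27 = 1551
r = 26014 − (17−1)×1551 = 26014 − 24816 = 1198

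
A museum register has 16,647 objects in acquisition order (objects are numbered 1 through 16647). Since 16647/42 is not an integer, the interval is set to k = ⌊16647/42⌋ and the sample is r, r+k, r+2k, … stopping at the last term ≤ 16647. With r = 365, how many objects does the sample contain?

k = ⌊16647/42⌋ = 396
Achieved size = ⌊(16647 − 365)/396⌋ + 1 = ⌊16282/396⌋ + 1 = 41 + 1 = 42
(last selection: 365 + 41×396 = 16601 ≤ 16647; next would be 16997 > 16647)

42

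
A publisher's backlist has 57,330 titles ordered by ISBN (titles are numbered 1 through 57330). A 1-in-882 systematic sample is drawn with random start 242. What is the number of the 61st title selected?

k = 882
61st selection = r + (61−1)·k = 242 + 60×882 = 242 + 52920 = 53162

53162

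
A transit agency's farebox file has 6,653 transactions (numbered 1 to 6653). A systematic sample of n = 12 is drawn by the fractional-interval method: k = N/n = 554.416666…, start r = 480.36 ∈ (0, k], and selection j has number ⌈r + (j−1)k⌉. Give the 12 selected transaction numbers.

481, 1035, 1590, 2144, 2699, 3253, 3807, 4362, 4916, 5471, 6025, 6579

j=1: r + 0k = 480.36 → ⌈·⌉ = 481
j=2: r + 1k = 1034.776666… → ⌈·⌉ = 1035
j=3: r + 2k = 1589.193333… → ⌈·⌉ = 1590
j=4: r + 3k = 2143.61 → ⌈·⌉ = 2144
j=5: r + 4k = 2698.026666… → ⌈·⌉ = 2699
j=6: r + 5k = 3252.443333… → ⌈·⌉ = 3253
j=7: r + 6k = 3806.86 → ⌈·⌉ = 3807
j=8: r + 7k = 4361.276666… → ⌈·⌉ = 4362
j=9: r + 8k = 4915.693333… → ⌈·⌉ = 4916
j=10: r + 9k = 5470.11 → ⌈·⌉ = 5471
j=11: r + 10k = 6024.526666… → ⌈·⌉ = 6025
j=12: r + 11k = 6578.943333… → ⌈·⌉ = 6579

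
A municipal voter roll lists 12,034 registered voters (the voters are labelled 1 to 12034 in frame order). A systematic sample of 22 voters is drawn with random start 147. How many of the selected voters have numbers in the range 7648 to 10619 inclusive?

6

k = 12034/22 = 547
First selection ≥ 7648: 147 + ⌈(7648−147)/547⌉·547 = 147 + 14×547 = 7805
Last selection ≤ 10619: 147 + ⌊(10619−147)/547⌋·547 = 147 + 19×547 = 10540
Count = 19 − 14 + 1 = 6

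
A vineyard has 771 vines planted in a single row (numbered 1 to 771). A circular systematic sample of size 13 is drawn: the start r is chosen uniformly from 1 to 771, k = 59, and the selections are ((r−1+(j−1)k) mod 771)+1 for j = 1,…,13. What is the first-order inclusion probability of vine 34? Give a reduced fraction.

13/771

For each position j, as r ranges over 1…771 the j-th selection hits every vine exactly once, so vine 34 is selected for exactly 13 of the 771 starts.
Inclusion probability = 13/771.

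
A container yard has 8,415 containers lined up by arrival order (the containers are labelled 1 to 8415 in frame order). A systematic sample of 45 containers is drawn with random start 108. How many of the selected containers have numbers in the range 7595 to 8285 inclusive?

3

k = 8415/45 = 187
First selection ≥ 7595: 108 + ⌈(7595−108)/187⌉·187 = 108 + 41×187 = 7775
Last selection ≤ 8285: 108 + ⌊(8285−108)/187⌋·187 = 108 + 43×187 = 8149
Count = 43 − 41 + 1 = 3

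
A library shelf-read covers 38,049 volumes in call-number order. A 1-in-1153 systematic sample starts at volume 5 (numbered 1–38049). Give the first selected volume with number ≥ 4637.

5770

k = 1153
Steps past start: ⌈(4637 − 5)/1153⌉ = ⌈4632/1153⌉ = 5
Selected volume: 5 + 5×1153 = 5770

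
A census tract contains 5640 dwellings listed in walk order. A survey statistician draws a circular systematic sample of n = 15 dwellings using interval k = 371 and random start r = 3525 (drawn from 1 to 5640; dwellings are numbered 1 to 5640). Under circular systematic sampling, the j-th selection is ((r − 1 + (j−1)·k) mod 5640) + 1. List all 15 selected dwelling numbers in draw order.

3525, 3896, 4267, 4638, 5009, 5380, 111, 482, 853, 1224, 1595, 1966, 2337, 2708, 3079

Selection 1: 3525
Selection 2: 3525 + 371 = 3896
Selection 3: 3896 + 371 = 4267
Selection 4: 4267 + 371 = 4638
Selection 5: 4638 + 371 = 5009
Selection 6: 5009 + 371 = 5380
Selection 7: 5380 + 371 = 5751 → 5751 − 5640 = 111
Selection 8: 111 + 371 = 482
Selection 9: 482 + 371 = 853
Selection 10: 853 + 371 = 1224
Selection 11: 1224 + 371 = 1595
Selection 12: 1595 + 371 = 1966
Selection 13: 1966 + 371 = 2337
Selection 14: 2337 + 371 = 2708
Selection 15: 2708 + 371 = 3079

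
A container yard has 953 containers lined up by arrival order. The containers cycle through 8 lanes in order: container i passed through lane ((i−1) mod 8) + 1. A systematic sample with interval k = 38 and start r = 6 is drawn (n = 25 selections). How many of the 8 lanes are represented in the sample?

Consecutive selections differ by k = 38, so their lane numbers differ by 38 mod 8 = 6.
gcd(38, 8) = 2, so the sample visits 8/2 = 4 distinct residues mod 8.
Start 6 is lane 6; the lanes hit are 2, 4, 6, 8.

4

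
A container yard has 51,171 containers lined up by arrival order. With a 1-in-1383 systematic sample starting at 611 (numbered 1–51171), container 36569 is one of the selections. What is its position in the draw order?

27

k = 1383
position = (36569 − 611)/1383 + 1 = 35958/1383 + 1 = 26 + 1 = 27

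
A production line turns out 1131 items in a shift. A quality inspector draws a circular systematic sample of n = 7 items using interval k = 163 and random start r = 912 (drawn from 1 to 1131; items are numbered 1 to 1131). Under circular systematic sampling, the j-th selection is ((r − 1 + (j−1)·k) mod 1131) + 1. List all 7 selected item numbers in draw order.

912, 1075, 107, 270, 433, 596, 759

Selection 1: 912
Selection 2: 912 + 163 = 1075
Selection 3: 1075 + 163 = 1238 → 1238 − 1131 = 107
Selection 4: 107 + 163 = 270
Selection 5: 270 + 163 = 433
Selection 6: 433 + 163 = 596
Selection 7: 596 + 163 = 759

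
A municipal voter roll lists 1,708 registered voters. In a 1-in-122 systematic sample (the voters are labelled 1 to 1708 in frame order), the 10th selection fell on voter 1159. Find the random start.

k = 122
r = 1159 − (10−1)×122 = 1159 − 1098 = 61

61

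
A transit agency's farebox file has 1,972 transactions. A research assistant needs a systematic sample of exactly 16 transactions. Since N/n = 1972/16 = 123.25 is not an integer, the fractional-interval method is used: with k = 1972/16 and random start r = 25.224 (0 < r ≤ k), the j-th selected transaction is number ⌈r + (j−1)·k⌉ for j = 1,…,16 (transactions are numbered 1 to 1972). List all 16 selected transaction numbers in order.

j=1: r + 0k = 25.224 → ⌈·⌉ = 26
j=2: r + 1k = 148.474 → ⌈·⌉ = 149
j=3: r + 2k = 271.724 → ⌈·⌉ = 272
j=4: r + 3k = 394.974 → ⌈·⌉ = 395
j=5: r + 4k = 518.224 → ⌈·⌉ = 519
j=6: r + 5k = 641.474 → ⌈·⌉ = 642
j=7: r + 6k = 764.724 → ⌈·⌉ = 765
j=8: r + 7k = 887.974 → ⌈·⌉ = 888
j=9: r + 8k = 1011.224 → ⌈·⌉ = 1012
j=10: r + 9k = 1134.474 → ⌈·⌉ = 1135
j=11: r + 10k = 1257.724 → ⌈·⌉ = 1258
j=12: r + 11k = 1380.974 → ⌈·⌉ = 1381
j=13: r + 12k = 1504.224 → ⌈·⌉ = 1505
j=14: r + 13k = 1627.474 → ⌈·⌉ = 1628
j=15: r + 14k = 1750.724 → ⌈·⌉ = 1751
j=16: r + 15k = 1873.974 → ⌈·⌉ = 1874

26, 149, 272, 395, 519, 642, 765, 888, 1012, 1135, 1258, 1381, 1505, 1628, 1751, 1874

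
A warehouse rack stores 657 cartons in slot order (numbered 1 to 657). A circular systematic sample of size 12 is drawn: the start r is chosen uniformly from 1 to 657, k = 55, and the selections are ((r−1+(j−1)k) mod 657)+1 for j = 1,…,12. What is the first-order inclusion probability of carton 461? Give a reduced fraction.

4/219

For each position j, as r ranges over 1…657 the j-th selection hits every carton exactly once, so carton 461 is selected for exactly 12 of the 657 starts.
Inclusion probability = 12/657 = 4/219.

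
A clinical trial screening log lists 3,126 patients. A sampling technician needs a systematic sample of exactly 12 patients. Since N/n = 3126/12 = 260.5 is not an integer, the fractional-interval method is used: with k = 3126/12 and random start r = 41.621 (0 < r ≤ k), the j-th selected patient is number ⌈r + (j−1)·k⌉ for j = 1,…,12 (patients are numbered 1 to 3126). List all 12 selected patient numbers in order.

42, 303, 563, 824, 1084, 1345, 1605, 1866, 2126, 2387, 2647, 2908

j=1: r + 0k = 41.621 → ⌈·⌉ = 42
j=2: r + 1k = 302.121 → ⌈·⌉ = 303
j=3: r + 2k = 562.621 → ⌈·⌉ = 563
j=4: r + 3k = 823.121 → ⌈·⌉ = 824
j=5: r + 4k = 1083.621 → ⌈·⌉ = 1084
j=6: r + 5k = 1344.121 → ⌈·⌉ = 1345
j=7: r + 6k = 1604.621 → ⌈·⌉ = 1605
j=8: r + 7k = 1865.121 → ⌈·⌉ = 1866
j=9: r + 8k = 2125.621 → ⌈·⌉ = 2126
j=10: r + 9k = 2386.121 → ⌈·⌉ = 2387
j=11: r + 10k = 2646.621 → ⌈·⌉ = 2647
j=12: r + 11k = 2907.121 → ⌈·⌉ = 2908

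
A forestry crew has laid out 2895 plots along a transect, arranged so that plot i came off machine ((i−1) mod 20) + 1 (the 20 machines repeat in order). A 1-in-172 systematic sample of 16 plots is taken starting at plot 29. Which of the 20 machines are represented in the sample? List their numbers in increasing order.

1, 5, 9, 13, 17

Consecutive selections differ by k = 172, so their machine numbers differ by 172 mod 20 = 12.
gcd(172, 20) = 4, so the sample visits 20/4 = 5 distinct residues mod 20.
Start 29 is machine 9; the machines hit are 1, 5, 9, 13, 17.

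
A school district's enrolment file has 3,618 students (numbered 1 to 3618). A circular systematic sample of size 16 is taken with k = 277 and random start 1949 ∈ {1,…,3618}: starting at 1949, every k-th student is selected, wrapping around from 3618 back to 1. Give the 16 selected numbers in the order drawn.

1949, 2226, 2503, 2780, 3057, 3334, 3611, 270, 547, 824, 1101, 1378, 1655, 1932, 2209, 2486

Selection 1: 1949
Selection 2: 1949 + 277 = 2226
Selection 3: 2226 + 277 = 2503
Selection 4: 2503 + 277 = 2780
Selection 5: 2780 + 277 = 3057
Selection 6: 3057 + 277 = 3334
Selection 7: 3334 + 277 = 3611
Selection 8: 3611 + 277 = 3888 → 3888 − 3618 = 270
Selection 9: 270 + 277 = 547
Selection 10: 547 + 277 = 824
Selection 11: 824 + 277 = 1101
Selection 12: 1101 + 277 = 1378
Selection 13: 1378 + 277 = 1655
Selection 14: 1655 + 277 = 1932
Selection 15: 1932 + 277 = 2209
Selection 16: 2209 + 277 = 2486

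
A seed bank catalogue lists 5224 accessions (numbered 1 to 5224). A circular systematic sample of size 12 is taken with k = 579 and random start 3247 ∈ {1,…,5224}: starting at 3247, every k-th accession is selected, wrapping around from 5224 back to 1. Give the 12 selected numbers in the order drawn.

3247, 3826, 4405, 4984, 339, 918, 1497, 2076, 2655, 3234, 3813, 4392

Selection 1: 3247
Selection 2: 3247 + 579 = 3826
Selection 3: 3826 + 579 = 4405
Selection 4: 4405 + 579 = 4984
Selection 5: 4984 + 579 = 5563 → 5563 − 5224 = 339
Selection 6: 339 + 579 = 918
Selection 7: 918 + 579 = 1497
Selection 8: 1497 + 579 = 2076
Selection 9: 2076 + 579 = 2655
Selection 10: 2655 + 579 = 3234
Selection 11: 3234 + 579 = 3813
Selection 12: 3813 + 579 = 4392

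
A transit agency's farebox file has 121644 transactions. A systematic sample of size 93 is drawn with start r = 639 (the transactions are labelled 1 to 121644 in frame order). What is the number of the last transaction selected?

k = 121644/93 = 1308
93rd selection = r + (93−1)·k = 639 + 92×1308 = 639 + 120336 = 120975

120975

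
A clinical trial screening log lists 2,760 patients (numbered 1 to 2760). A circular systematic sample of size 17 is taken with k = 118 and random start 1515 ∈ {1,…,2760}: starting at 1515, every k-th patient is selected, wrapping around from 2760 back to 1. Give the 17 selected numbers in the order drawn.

1515, 1633, 1751, 1869, 1987, 2105, 2223, 2341, 2459, 2577, 2695, 53, 171, 289, 407, 525, 643

Selection 1: 1515
Selection 2: 1515 + 118 = 1633
Selection 3: 1633 + 118 = 1751
Selection 4: 1751 + 118 = 1869
Selection 5: 1869 + 118 = 1987
Selection 6: 1987 + 118 = 2105
Selection 7: 2105 + 118 = 2223
Selection 8: 2223 + 118 = 2341
Selection 9: 2341 + 118 = 2459
Selection 10: 2459 + 118 = 2577
Selection 11: 2577 + 118 = 2695
Selection 12: 2695 + 118 = 2813 → 2813 − 2760 = 53
Selection 13: 53 + 118 = 171
Selection 14: 171 + 118 = 289
Selection 15: 289 + 118 = 407
Selection 16: 407 + 118 = 525
Selection 17: 525 + 118 = 643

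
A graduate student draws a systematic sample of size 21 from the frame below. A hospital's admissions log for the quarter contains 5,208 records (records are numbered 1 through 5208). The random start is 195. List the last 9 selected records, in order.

k = N/n = 5208/21 = 248
13th selection = 195 + 12×248 = 3171
14th: 3171 + 248 = 3419
15th: 3419 + 248 = 3667
16th: 3667 + 248 = 3915
17th: 3915 + 248 = 4163
18th: 4163 + 248 = 4411
19th: 4411 + 248 = 4659
20th: 4659 + 248 = 4907
21st: 4907 + 248 = 5155

3171, 3419, 3667, 3915, 4163, 4411, 4659, 4907, 5155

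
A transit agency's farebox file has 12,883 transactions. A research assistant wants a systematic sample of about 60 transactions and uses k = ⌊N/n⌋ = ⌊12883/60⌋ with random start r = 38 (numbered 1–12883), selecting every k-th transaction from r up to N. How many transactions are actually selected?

61

k = ⌊12883/60⌋ = 214
Achieved size = ⌊(12883 − 38)/214⌋ + 1 = ⌊12845/214⌋ + 1 = 60 + 1 = 61
(last selection: 38 + 60×214 = 12878 ≤ 12883; next would be 13092 > 12883)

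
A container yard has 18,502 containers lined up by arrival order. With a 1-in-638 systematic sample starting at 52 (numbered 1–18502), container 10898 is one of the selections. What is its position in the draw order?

18

k = 638
position = (10898 − 52)/638 + 1 = 10846/638 + 1 = 17 + 1 = 18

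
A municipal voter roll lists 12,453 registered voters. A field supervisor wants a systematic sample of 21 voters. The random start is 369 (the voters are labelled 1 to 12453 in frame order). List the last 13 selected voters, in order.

k = N/n = 12453/21 = 593
9th selection = 369 + 8×593 = 5113
10th: 5113 + 593 = 5706
11th: 5706 + 593 = 6299
12th: 6299 + 593 = 6892
13th: 6892 + 593 = 7485
14th: 7485 + 593 = 8078
15th: 8078 + 593 = 8671
16th: 8671 + 593 = 9264
17th: 9264 + 593 = 9857
18th: 9857 + 593 = 10450
19th: 10450 + 593 = 11043
20th: 11043 + 593 = 11636
21st: 11636 + 593 = 12229

5113, 5706, 6299, 6892, 7485, 8078, 8671, 9264, 9857, 10450, 11043, 11636, 12229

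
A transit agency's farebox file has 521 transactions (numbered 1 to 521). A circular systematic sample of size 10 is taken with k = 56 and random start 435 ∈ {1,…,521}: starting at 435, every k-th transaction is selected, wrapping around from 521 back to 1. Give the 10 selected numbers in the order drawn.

Selection 1: 435
Selection 2: 435 + 56 = 491
Selection 3: 491 + 56 = 547 → 547 − 521 = 26
Selection 4: 26 + 56 = 82
Selection 5: 82 + 56 = 138
Selection 6: 138 + 56 = 194
Selection 7: 194 + 56 = 250
Selection 8: 250 + 56 = 306
Selection 9: 306 + 56 = 362
Selection 10: 362 + 56 = 418

435, 491, 26, 82, 138, 194, 250, 306, 362, 418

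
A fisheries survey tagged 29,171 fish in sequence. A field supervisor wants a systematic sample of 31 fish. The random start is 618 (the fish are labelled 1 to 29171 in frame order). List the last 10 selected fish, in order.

k = N/n = 29171/31 = 941
22nd selection = 618 + 21×941 = 20379
23rd: 20379 + 941 = 21320
24th: 21320 + 941 = 22261
25th: 22261 + 941 = 23202
26th: 23202 + 941 = 24143
27th: 24143 + 941 = 25084
28th: 25084 + 941 = 26025
29th: 26025 + 941 = 26966
30th: 26966 + 941 = 27907
31st: 27907 + 941 = 28848

20379, 21320, 22261, 23202, 24143, 25084, 26025, 26966, 27907, 28848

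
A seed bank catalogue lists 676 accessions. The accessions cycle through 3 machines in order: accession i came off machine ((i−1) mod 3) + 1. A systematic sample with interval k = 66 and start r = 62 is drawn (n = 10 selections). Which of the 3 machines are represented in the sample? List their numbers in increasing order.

Consecutive selections differ by k = 66, so their machine numbers differ by 66 mod 3 = 0.
gcd(66, 3) = 3, so the sample visits 3/3 = 1 distinct residues mod 3.
Start 62 is machine 2; the machines hit are 2.

2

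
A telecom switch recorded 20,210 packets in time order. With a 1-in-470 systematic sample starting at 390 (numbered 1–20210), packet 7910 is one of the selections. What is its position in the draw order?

k = 470
position = (7910 − 390)/470 + 1 = 7520/470 + 1 = 16 + 1 = 17

17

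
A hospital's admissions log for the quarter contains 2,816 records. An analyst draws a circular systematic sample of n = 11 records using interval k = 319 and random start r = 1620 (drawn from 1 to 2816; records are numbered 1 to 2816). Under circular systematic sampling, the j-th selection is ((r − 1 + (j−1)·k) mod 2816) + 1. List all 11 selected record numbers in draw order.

1620, 1939, 2258, 2577, 80, 399, 718, 1037, 1356, 1675, 1994

Selection 1: 1620
Selection 2: 1620 + 319 = 1939
Selection 3: 1939 + 319 = 2258
Selection 4: 2258 + 319 = 2577
Selection 5: 2577 + 319 = 2896 → 2896 − 2816 = 80
Selection 6: 80 + 319 = 399
Selection 7: 399 + 319 = 718
Selection 8: 718 + 319 = 1037
Selection 9: 1037 + 319 = 1356
Selection 10: 1356 + 319 = 1675
Selection 11: 1675 + 319 = 1994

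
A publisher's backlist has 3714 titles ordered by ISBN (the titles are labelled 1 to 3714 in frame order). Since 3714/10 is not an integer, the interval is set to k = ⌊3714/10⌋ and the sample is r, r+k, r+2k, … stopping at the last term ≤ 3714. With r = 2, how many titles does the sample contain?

11

k = ⌊3714/10⌋ = 371
Achieved size = ⌊(3714 − 2)/371⌋ + 1 = ⌊3712/371⌋ + 1 = 10 + 1 = 11
(last selection: 2 + 10×371 = 3712 ≤ 3714; next would be 4083 > 3714)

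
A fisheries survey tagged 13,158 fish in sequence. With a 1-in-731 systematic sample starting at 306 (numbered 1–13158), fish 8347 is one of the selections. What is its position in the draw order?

k = 731
position = (8347 − 306)/731 + 1 = 8041/731 + 1 = 11 + 1 = 12

12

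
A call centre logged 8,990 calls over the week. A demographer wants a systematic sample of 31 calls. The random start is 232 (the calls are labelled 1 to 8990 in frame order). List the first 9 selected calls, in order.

232, 522, 812, 1102, 1392, 1682, 1972, 2262, 2552

k = N/n = 8990/31 = 290
call 1: 232
call 2: 232 + 290 = 522
call 3: 522 + 290 = 812
call 4: 812 + 290 = 1102
call 5: 1102 + 290 = 1392
call 6: 1392 + 290 = 1682
call 7: 1682 + 290 = 1972
call 8: 1972 + 290 = 2262
call 9: 2262 + 290 = 2552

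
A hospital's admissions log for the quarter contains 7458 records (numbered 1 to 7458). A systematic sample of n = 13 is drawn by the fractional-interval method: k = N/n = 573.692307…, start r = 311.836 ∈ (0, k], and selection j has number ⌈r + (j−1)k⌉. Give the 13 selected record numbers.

j=1: r + 0k = 311.836 → ⌈·⌉ = 312
j=2: r + 1k = 885.528307… → ⌈·⌉ = 886
j=3: r + 2k = 1459.220615… → ⌈·⌉ = 1460
j=4: r + 3k = 2032.912923… → ⌈·⌉ = 2033
j=5: r + 4k = 2606.605230… → ⌈·⌉ = 2607
j=6: r + 5k = 3180.297538… → ⌈·⌉ = 3181
j=7: r + 6k = 3753.989846… → ⌈·⌉ = 3754
j=8: r + 7k = 4327.682153… → ⌈·⌉ = 4328
j=9: r + 8k = 4901.374461… → ⌈·⌉ = 4902
j=10: r + 9k = 5475.066769… → ⌈·⌉ = 5476
j=11: r + 10k = 6048.759076… → ⌈·⌉ = 6049
j=12: r + 11k = 6622.451384… → ⌈·⌉ = 6623
j=13: r + 12k = 7196.143692… → ⌈·⌉ = 7197

312, 886, 1460, 2033, 2607, 3181, 3754, 4328, 4902, 5476, 6049, 6623, 7197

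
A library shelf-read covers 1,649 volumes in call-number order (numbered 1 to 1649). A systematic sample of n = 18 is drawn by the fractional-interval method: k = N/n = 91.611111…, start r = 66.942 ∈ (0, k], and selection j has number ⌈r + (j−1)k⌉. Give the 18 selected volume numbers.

67, 159, 251, 342, 434, 525, 617, 709, 800, 892, 984, 1075, 1167, 1258, 1350, 1442, 1533, 1625

j=1: r + 0k = 66.942 → ⌈·⌉ = 67
j=2: r + 1k = 158.553111… → ⌈·⌉ = 159
j=3: r + 2k = 250.164222… → ⌈·⌉ = 251
j=4: r + 3k = 341.775333… → ⌈·⌉ = 342
j=5: r + 4k = 433.386444… → ⌈·⌉ = 434
j=6: r + 5k = 524.997555… → ⌈·⌉ = 525
j=7: r + 6k = 616.608666… → ⌈·⌉ = 617
j=8: r + 7k = 708.219777… → ⌈·⌉ = 709
j=9: r + 8k = 799.830888… → ⌈·⌉ = 800
j=10: r + 9k = 891.442 → ⌈·⌉ = 892
j=11: r + 10k = 983.053111… → ⌈·⌉ = 984
j=12: r + 11k = 1074.664222… → ⌈·⌉ = 1075
j=13: r + 12k = 1166.275333… → ⌈·⌉ = 1167
j=14: r + 13k = 1257.886444… → ⌈·⌉ = 1258
j=15: r + 14k = 1349.497555… → ⌈·⌉ = 1350
j=16: r + 15k = 1441.108666… → ⌈·⌉ = 1442
j=17: r + 16k = 1532.719777… → ⌈·⌉ = 1533
j=18: r + 17k = 1624.330888… → ⌈·⌉ = 1625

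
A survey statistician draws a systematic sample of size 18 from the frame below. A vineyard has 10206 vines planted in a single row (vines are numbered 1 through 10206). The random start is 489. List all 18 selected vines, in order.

489, 1056, 1623, 2190, 2757, 3324, 3891, 4458, 5025, 5592, 6159, 6726, 7293, 7860, 8427, 8994, 9561, 10128

k = N/n = 10206/18 = 567
vine 1: 489
vine 2: 489 + 567 = 1056
vine 3: 1056 + 567 = 1623
vine 4: 1623 + 567 = 2190
vine 5: 2190 + 567 = 2757
vine 6: 2757 + 567 = 3324
vine 7: 3324 + 567 = 3891
vine 8: 3891 + 567 = 4458
vine 9: 4458 + 567 = 5025
vine 10: 5025 + 567 = 5592
vine 11: 5592 + 567 = 6159
vine 12: 6159 + 567 = 6726
vine 13: 6726 + 567 = 7293
vine 14: 7293 + 567 = 7860
vine 15: 7860 + 567 = 8427
vine 16: 8427 + 567 = 8994
vine 17: 8994 + 567 = 9561
vine 18: 9561 + 567 = 10128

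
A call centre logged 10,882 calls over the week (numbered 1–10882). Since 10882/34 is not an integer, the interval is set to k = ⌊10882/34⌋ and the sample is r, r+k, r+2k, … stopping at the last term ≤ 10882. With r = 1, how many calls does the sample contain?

35

k = ⌊10882/34⌋ = 320
Achieved size = ⌊(10882 − 1)/320⌋ + 1 = ⌊10881/320⌋ + 1 = 34 + 1 = 35
(last selection: 1 + 34×320 = 10881 ≤ 10882; next would be 11201 > 10882)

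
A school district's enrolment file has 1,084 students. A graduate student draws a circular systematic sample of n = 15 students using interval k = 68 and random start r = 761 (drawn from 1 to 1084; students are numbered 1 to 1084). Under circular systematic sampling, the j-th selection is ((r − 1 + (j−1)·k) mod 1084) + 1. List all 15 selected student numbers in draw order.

761, 829, 897, 965, 1033, 17, 85, 153, 221, 289, 357, 425, 493, 561, 629

Selection 1: 761
Selection 2: 761 + 68 = 829
Selection 3: 829 + 68 = 897
Selection 4: 897 + 68 = 965
Selection 5: 965 + 68 = 1033
Selection 6: 1033 + 68 = 1101 → 1101 − 1084 = 17
Selection 7: 17 + 68 = 85
Selection 8: 85 + 68 = 153
Selection 9: 153 + 68 = 221
Selection 10: 221 + 68 = 289
Selection 11: 289 + 68 = 357
Selection 12: 357 + 68 = 425
Selection 13: 425 + 68 = 493
Selection 14: 493 + 68 = 561
Selection 15: 561 + 68 = 629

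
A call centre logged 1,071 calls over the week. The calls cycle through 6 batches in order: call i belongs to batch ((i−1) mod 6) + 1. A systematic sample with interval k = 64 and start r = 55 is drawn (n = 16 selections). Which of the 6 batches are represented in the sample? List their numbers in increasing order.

Consecutive selections differ by k = 64, so their batch numbers differ by 64 mod 6 = 4.
gcd(64, 6) = 2, so the sample visits 6/2 = 3 distinct residues mod 6.
Start 55 is batch 1; the batches hit are 1, 3, 5.

1, 3, 5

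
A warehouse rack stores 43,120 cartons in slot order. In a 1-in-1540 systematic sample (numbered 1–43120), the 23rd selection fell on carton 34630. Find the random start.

k = 1540
r = 34630 − (23−1)×1540 = 34630 − 33880 = 750

750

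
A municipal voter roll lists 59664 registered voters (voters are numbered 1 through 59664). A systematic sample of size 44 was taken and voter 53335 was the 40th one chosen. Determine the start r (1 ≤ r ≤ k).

451

k = 59664/44 = 1356
r = 53335 − (40−1)×1356 = 53335 − 52884 = 451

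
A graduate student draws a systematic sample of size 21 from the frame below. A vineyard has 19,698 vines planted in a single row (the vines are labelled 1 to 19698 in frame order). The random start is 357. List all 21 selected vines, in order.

357, 1295, 2233, 3171, 4109, 5047, 5985, 6923, 7861, 8799, 9737, 10675, 11613, 12551, 13489, 14427, 15365, 16303, 17241, 18179, 19117

k = N/n = 19698/21 = 938
vine 1: 357
vine 2: 357 + 938 = 1295
vine 3: 1295 + 938 = 2233
vine 4: 2233 + 938 = 3171
vine 5: 3171 + 938 = 4109
vine 6: 4109 + 938 = 5047
vine 7: 5047 + 938 = 5985
vine 8: 5985 + 938 = 6923
vine 9: 6923 + 938 = 7861
vine 10: 7861 + 938 = 8799
vine 11: 8799 + 938 = 9737
vine 12: 9737 + 938 = 10675
vine 13: 10675 + 938 = 11613
vine 14: 11613 + 938 = 12551
vine 15: 12551 + 938 = 13489
vine 16: 13489 + 938 = 14427
vine 17: 14427 + 938 = 15365
vine 18: 15365 + 938 = 16303
vine 19: 16303 + 938 = 17241
vine 20: 17241 + 938 = 18179
vine 21: 18179 + 938 = 19117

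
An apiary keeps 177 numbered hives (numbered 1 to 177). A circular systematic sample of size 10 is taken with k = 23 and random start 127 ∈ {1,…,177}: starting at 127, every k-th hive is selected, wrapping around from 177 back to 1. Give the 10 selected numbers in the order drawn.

Selection 1: 127
Selection 2: 127 + 23 = 150
Selection 3: 150 + 23 = 173
Selection 4: 173 + 23 = 196 → 196 − 177 = 19
Selection 5: 19 + 23 = 42
Selection 6: 42 + 23 = 65
Selection 7: 65 + 23 = 88
Selection 8: 88 + 23 = 111
Selection 9: 111 + 23 = 134
Selection 10: 134 + 23 = 157

127, 150, 173, 19, 42, 65, 88, 111, 134, 157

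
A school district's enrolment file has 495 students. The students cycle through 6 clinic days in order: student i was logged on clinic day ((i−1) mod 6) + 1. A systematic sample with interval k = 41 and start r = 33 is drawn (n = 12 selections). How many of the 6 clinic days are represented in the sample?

6

Consecutive selections differ by k = 41, so their clinic day numbers differ by 41 mod 6 = 5.
gcd(41, 6) = 1, so the sample visits 6/1 = 6 distinct residues mod 6.
Start 33 is clinic day 3; the clinic days hit are 1, 2, 3, 4, 5, 6.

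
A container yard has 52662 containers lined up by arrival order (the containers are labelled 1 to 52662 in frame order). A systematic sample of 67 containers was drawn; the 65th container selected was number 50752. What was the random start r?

448

k = 52662/67 = 786
r = 50752 − (65−1)×786 = 50752 − 50304 = 448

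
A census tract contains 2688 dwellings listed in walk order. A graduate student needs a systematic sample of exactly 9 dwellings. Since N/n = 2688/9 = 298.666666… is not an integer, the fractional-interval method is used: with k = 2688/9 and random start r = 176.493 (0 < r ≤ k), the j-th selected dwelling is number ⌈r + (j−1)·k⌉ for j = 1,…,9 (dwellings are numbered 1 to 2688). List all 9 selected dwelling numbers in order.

177, 476, 774, 1073, 1372, 1670, 1969, 2268, 2566

j=1: r + 0k = 176.493 → ⌈·⌉ = 177
j=2: r + 1k = 475.159666… → ⌈·⌉ = 476
j=3: r + 2k = 773.826333… → ⌈·⌉ = 774
j=4: r + 3k = 1072.493 → ⌈·⌉ = 1073
j=5: r + 4k = 1371.159666… → ⌈·⌉ = 1372
j=6: r + 5k = 1669.826333… → ⌈·⌉ = 1670
j=7: r + 6k = 1968.493 → ⌈·⌉ = 1969
j=8: r + 7k = 2267.159666… → ⌈·⌉ = 2268
j=9: r + 8k = 2565.826333… → ⌈·⌉ = 2566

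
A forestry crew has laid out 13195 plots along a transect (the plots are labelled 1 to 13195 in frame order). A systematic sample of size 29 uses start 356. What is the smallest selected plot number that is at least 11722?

k = 13195/29 = 455
Steps past start: ⌈(11722 − 356)/455⌉ = ⌈11366/455⌉ = 25
Selected plot: 356 + 25×455 = 11731

11731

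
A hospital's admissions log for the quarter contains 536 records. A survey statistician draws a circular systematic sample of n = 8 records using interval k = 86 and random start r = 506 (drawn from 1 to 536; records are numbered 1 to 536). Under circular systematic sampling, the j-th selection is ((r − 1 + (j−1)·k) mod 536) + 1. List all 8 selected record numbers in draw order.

Selection 1: 506
Selection 2: 506 + 86 = 592 → 592 − 536 = 56
Selection 3: 56 + 86 = 142
Selection 4: 142 + 86 = 228
Selection 5: 228 + 86 = 314
Selection 6: 314 + 86 = 400
Selection 7: 400 + 86 = 486
Selection 8: 486 + 86 = 572 → 572 − 536 = 36

506, 56, 142, 228, 314, 400, 486, 36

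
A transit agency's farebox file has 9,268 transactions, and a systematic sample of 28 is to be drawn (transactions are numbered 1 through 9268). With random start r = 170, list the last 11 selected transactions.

k = N/n = 9268/28 = 331
18th selection = 170 + 17×331 = 5797
19th: 5797 + 331 = 6128
20th: 6128 + 331 = 6459
21st: 6459 + 331 = 6790
22nd: 6790 + 331 = 7121
23rd: 7121 + 331 = 7452
24th: 7452 + 331 = 7783
25th: 7783 + 331 = 8114
26th: 8114 + 331 = 8445
27th: 8445 + 331 = 8776
28th: 8776 + 331 = 9107

5797, 6128, 6459, 6790, 7121, 7452, 7783, 8114, 8445, 8776, 9107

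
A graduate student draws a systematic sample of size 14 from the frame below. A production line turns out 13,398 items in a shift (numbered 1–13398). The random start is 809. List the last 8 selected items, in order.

6551, 7508, 8465, 9422, 10379, 11336, 12293, 13250

k = N/n = 13398/14 = 957
7th selection = 809 + 6×957 = 6551
8th: 6551 + 957 = 7508
9th: 7508 + 957 = 8465
10th: 8465 + 957 = 9422
11th: 9422 + 957 = 10379
12th: 10379 + 957 = 11336
13th: 11336 + 957 = 12293
14th: 12293 + 957 = 13250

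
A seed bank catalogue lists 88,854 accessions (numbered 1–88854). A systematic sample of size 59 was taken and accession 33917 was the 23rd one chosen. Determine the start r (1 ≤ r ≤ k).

785

k = 88854/59 = 1506
r = 33917 − (23−1)×1506 = 33917 − 33132 = 785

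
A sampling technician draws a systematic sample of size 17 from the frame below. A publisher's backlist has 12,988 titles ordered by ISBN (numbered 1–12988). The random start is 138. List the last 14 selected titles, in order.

k = N/n = 12988/17 = 764
4th selection = 138 + 3×764 = 2430
5th: 2430 + 764 = 3194
6th: 3194 + 764 = 3958
7th: 3958 + 764 = 4722
8th: 4722 + 764 = 5486
9th: 5486 + 764 = 6250
10th: 6250 + 764 = 7014
11th: 7014 + 764 = 7778
12th: 7778 + 764 = 8542
13th: 8542 + 764 = 9306
14th: 9306 + 764 = 10070
15th: 10070 + 764 = 10834
16th: 10834 + 764 = 11598
17th: 11598 + 764 = 12362

2430, 3194, 3958, 4722, 5486, 6250, 7014, 7778, 8542, 9306, 10070, 10834, 11598, 12362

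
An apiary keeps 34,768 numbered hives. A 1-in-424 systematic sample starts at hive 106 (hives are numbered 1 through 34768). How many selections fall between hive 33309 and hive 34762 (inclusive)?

k = 424
First selection ≥ 33309: 106 + ⌈(33309−106)/424⌉·424 = 106 + 79×424 = 33602
Last selection ≤ 34762: 106 + ⌊(34762−106)/424⌋·424 = 106 + 81×424 = 34450
Count = 81 − 79 + 1 = 3

3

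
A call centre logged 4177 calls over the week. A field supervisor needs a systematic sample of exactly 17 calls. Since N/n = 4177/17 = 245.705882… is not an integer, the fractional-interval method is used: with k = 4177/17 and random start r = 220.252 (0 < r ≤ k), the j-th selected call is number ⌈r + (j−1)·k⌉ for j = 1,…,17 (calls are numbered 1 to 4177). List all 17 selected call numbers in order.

j=1: r + 0k = 220.252 → ⌈·⌉ = 221
j=2: r + 1k = 465.957882… → ⌈·⌉ = 466
j=3: r + 2k = 711.663764… → ⌈·⌉ = 712
j=4: r + 3k = 957.369647… → ⌈·⌉ = 958
j=5: r + 4k = 1203.075529… → ⌈·⌉ = 1204
j=6: r + 5k = 1448.781411… → ⌈·⌉ = 1449
j=7: r + 6k = 1694.487294… → ⌈·⌉ = 1695
j=8: r + 7k = 1940.193176… → ⌈·⌉ = 1941
j=9: r + 8k = 2185.899058… → ⌈·⌉ = 2186
j=10: r + 9k = 2431.604941… → ⌈·⌉ = 2432
j=11: r + 10k = 2677.310823… → ⌈·⌉ = 2678
j=12: r + 11k = 2923.016705… → ⌈·⌉ = 2924
j=13: r + 12k = 3168.722588… → ⌈·⌉ = 3169
j=14: r + 13k = 3414.428470… → ⌈·⌉ = 3415
j=15: r + 14k = 3660.134352… → ⌈·⌉ = 3661
j=16: r + 15k = 3905.840235… → ⌈·⌉ = 3906
j=17: r + 16k = 4151.546117… → ⌈·⌉ = 4152

221, 466, 712, 958, 1204, 1449, 1695, 1941, 2186, 2432, 2678, 2924, 3169, 3415, 3661, 3906, 4152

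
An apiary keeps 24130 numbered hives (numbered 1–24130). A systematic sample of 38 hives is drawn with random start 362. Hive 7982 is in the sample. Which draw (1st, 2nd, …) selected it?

k = 24130/38 = 635
position = (7982 − 362)/635 + 1 = 7620/635 + 1 = 12 + 1 = 13

13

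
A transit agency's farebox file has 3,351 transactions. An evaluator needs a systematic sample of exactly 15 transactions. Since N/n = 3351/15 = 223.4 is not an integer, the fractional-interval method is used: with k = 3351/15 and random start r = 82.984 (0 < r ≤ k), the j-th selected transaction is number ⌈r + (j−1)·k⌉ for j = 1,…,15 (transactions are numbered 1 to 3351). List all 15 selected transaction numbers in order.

j=1: r + 0k = 82.984 → ⌈·⌉ = 83
j=2: r + 1k = 306.384 → ⌈·⌉ = 307
j=3: r + 2k = 529.784 → ⌈·⌉ = 530
j=4: r + 3k = 753.184 → ⌈·⌉ = 754
j=5: r + 4k = 976.584 → ⌈·⌉ = 977
j=6: r + 5k = 1199.984 → ⌈·⌉ = 1200
j=7: r + 6k = 1423.384 → ⌈·⌉ = 1424
j=8: r + 7k = 1646.784 → ⌈·⌉ = 1647
j=9: r + 8k = 1870.184 → ⌈·⌉ = 1871
j=10: r + 9k = 2093.584 → ⌈·⌉ = 2094
j=11: r + 10k = 2316.984 → ⌈·⌉ = 2317
j=12: r + 11k = 2540.384 → ⌈·⌉ = 2541
j=13: r + 12k = 2763.784 → ⌈·⌉ = 2764
j=14: r + 13k = 2987.184 → ⌈·⌉ = 2988
j=15: r + 14k = 3210.584 → ⌈·⌉ = 3211

83, 307, 530, 754, 977, 1200, 1424, 1647, 1871, 2094, 2317, 2541, 2764, 2988, 3211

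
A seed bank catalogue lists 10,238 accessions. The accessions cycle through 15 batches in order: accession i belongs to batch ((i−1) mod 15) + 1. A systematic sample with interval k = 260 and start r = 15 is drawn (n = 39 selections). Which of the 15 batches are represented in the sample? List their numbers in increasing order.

Consecutive selections differ by k = 260, so their batch numbers differ by 260 mod 15 = 5.
gcd(260, 15) = 5, so the sample visits 15/5 = 3 distinct residues mod 15.
Start 15 is batch 15; the batches hit are 5, 10, 15.

5, 10, 15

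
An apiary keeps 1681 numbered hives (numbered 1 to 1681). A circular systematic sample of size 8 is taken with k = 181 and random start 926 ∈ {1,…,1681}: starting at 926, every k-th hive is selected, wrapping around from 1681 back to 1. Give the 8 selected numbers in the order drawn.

Selection 1: 926
Selection 2: 926 + 181 = 1107
Selection 3: 1107 + 181 = 1288
Selection 4: 1288 + 181 = 1469
Selection 5: 1469 + 181 = 1650
Selection 6: 1650 + 181 = 1831 → 1831 − 1681 = 150
Selection 7: 150 + 181 = 331
Selection 8: 331 + 181 = 512

926, 1107, 1288, 1469, 1650, 150, 331, 512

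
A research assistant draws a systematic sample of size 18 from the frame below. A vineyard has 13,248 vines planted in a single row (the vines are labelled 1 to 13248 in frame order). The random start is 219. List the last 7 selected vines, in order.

k = N/n = 13248/18 = 736
12th selection = 219 + 11×736 = 8315
13th: 8315 + 736 = 9051
14th: 9051 + 736 = 9787
15th: 9787 + 736 = 10523
16th: 10523 + 736 = 11259
17th: 11259 + 736 = 11995
18th: 11995 + 736 = 12731

8315, 9051, 9787, 10523, 11259, 11995, 12731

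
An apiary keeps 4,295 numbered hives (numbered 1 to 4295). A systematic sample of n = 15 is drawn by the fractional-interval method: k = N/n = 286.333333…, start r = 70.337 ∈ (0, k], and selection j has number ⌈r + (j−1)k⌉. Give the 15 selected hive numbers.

j=1: r + 0k = 70.337 → ⌈·⌉ = 71
j=2: r + 1k = 356.670333… → ⌈·⌉ = 357
j=3: r + 2k = 643.003666… → ⌈·⌉ = 644
j=4: r + 3k = 929.337 → ⌈·⌉ = 930
j=5: r + 4k = 1215.670333… → ⌈·⌉ = 1216
j=6: r + 5k = 1502.003666… → ⌈·⌉ = 1503
j=7: r + 6k = 1788.337 → ⌈·⌉ = 1789
j=8: r + 7k = 2074.670333… → ⌈·⌉ = 2075
j=9: r + 8k = 2361.003666… → ⌈·⌉ = 2362
j=10: r + 9k = 2647.337 → ⌈·⌉ = 2648
j=11: r + 10k = 2933.670333… → ⌈·⌉ = 2934
j=12: r + 11k = 3220.003666… → ⌈·⌉ = 3221
j=13: r + 12k = 3506.337 → ⌈·⌉ = 3507
j=14: r + 13k = 3792.670333… → ⌈·⌉ = 3793
j=15: r + 14k = 4079.003666… → ⌈·⌉ = 4080

71, 357, 644, 930, 1216, 1503, 1789, 2075, 2362, 2648, 2934, 3221, 3507, 3793, 4080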